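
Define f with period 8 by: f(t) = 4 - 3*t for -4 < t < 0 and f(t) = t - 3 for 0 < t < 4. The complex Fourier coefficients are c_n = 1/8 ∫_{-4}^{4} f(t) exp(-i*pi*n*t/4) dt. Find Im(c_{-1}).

Since f is real-valued, Im(c_{-1}) = -1/8 ∫_{-4}^{4} f(t) sin(-pi*t/4) dt = b_{1}/2.
Split the integral at the breakpoints.
Integrating by parts (boundary term plus one more integral), an antiderivative of (4 - 3*t) sin(-pi*t/4) is -12*t*cos(pi*t/4)/pi + 48*sin(pi*t/4)/pi**2 + 16*cos(pi*t/4)/pi; evaluating from -4 to 0: ∫_{-4}^{0} (4 - 3*t) sin(-pi*t/4) dt = (16/pi) - (-64/pi) = 80/pi.
Integrating by parts (boundary term plus one more integral), an antiderivative of (t - 3) sin(-pi*t/4) is 4*t*cos(pi*t/4)/pi - 16*sin(pi*t/4)/pi**2 - 12*cos(pi*t/4)/pi; evaluating from 0 to 4: ∫_{0}^{4} (t - 3) sin(-pi*t/4) dt = (-4/pi) - (-12/pi) = 8/pi.
So ∫_{-4}^{4} f(t) sin(-pi*t/4) dt = 88/pi.
Hence Im(c_{-1}) = (-1/8)·(88/pi) = -11/pi.

-11/pi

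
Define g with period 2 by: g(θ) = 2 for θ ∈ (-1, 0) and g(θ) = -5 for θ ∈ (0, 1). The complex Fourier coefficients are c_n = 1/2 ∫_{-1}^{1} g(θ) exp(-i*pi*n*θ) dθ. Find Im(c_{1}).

Since g is real-valued, Im(c_{1}) = -1/2 ∫_{-1}^{1} g(θ) sin(pi*θ) dθ = -b_{1}/2.
Split the integral at the breakpoints.
Directly, an antiderivative of (2) sin(pi*θ) is -2*cos(pi*θ)/pi; evaluating from -1 to 0: ∫_{-1}^{0} (2) sin(pi*θ) dθ = (-2/pi) - (2/pi) = -4/pi.
Directly, an antiderivative of (-5) sin(pi*θ) is 5*cos(pi*θ)/pi; evaluating from 0 to 1: ∫_{0}^{1} (-5) sin(pi*θ) dθ = (-5/pi) - (5/pi) = -10/pi.
So ∫_{-1}^{1} g(θ) sin(pi*θ) dθ = -14/pi.
Hence Im(c_{1}) = (-1/2)·(-14/pi) = 7/pi.

7/pi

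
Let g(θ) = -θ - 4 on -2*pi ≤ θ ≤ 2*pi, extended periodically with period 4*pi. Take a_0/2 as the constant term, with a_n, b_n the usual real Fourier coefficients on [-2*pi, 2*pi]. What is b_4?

b_4 = (1/(2*pi)) ∫_{-2*pi}^{2*pi} g(θ) sin(2*θ) dθ.
Integrating by parts (boundary term plus one more integral), an antiderivative of (-θ - 4) sin(2*θ) is θ*cos(2*θ)/2 - sin(2*θ)/4 + 2*cos(2*θ); evaluating from -2*pi to 2*pi: ∫_{-2*pi}^{2*pi} (-θ - 4) sin(2*θ) dθ = (2 + pi) - (2 - pi) = 2*pi.
Hence b_4 = (1/(2*pi))·(2*pi) = 1.

1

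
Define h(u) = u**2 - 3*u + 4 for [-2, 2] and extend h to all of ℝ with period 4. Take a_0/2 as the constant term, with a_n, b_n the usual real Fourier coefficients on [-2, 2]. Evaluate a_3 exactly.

a_3 = 1/2 ∫_{-2}^{2} h(u) cos(3*pi*u/2) du.
Integrating by parts twice (tabular method), an antiderivative of (u**2 - 3*u + 4) cos(3*pi*u/2) is 2*u**2*sin(3*pi*u/2)/(3*pi) - 2*u*sin(3*pi*u/2)/pi + 8*u*cos(3*pi*u/2)/(9*pi**2) - 16*sin(3*pi*u/2)/(27*pi**3) + 8*sin(3*pi*u/2)/(3*pi) - 4*cos(3*pi*u/2)/(3*pi**2); evaluating from -2 to 2: ∫_{-2}^{2} (u**2 - 3*u + 4) cos(3*pi*u/2) du = (-4/(9*pi**2)) - (28/(9*pi**2)) = -32/(9*pi**2).
Hence a_3 = (1/2)·(-32/(9*pi**2)) = -16/(9*pi**2).

-16/(9*pi**2)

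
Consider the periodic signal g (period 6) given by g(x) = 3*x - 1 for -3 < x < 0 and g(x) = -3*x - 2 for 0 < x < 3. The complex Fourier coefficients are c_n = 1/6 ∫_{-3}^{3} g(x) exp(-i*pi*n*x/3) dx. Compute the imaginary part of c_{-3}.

Since g is real-valued, Im(c_{-3}) = -1/6 ∫_{-3}^{3} g(x) sin(-pi*x) dx = b_{3}/2.
Split the integral at the breakpoints.
Integrating by parts (boundary term plus one more integral), an antiderivative of (3*x - 1) sin(-pi*x) is 3*x*cos(pi*x)/pi - 3*sin(pi*x)/pi**2 - cos(pi*x)/pi; evaluating from -3 to 0: ∫_{-3}^{0} (3*x - 1) sin(-pi*x) dx = (-1/pi) - (10/pi) = -11/pi.
Integrating by parts (boundary term plus one more integral), an antiderivative of (-3*x - 2) sin(-pi*x) is -3*x*cos(pi*x)/pi + 3*sin(pi*x)/pi**2 - 2*cos(pi*x)/pi; evaluating from 0 to 3: ∫_{0}^{3} (-3*x - 2) sin(-pi*x) dx = (11/pi) - (-2/pi) = 13/pi.
So ∫_{-3}^{3} g(x) sin(-pi*x) dx = 2/pi.
Hence Im(c_{-3}) = (-1/6)·(2/pi) = -1/(3*pi).

-1/(3*pi)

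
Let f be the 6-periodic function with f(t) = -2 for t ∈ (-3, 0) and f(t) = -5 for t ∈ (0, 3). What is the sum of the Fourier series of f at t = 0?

-7/2

At t = 0 the one-sided limits are f(0^-) = -2 and f(0^+) = -5.
By Dirichlet's theorem the series converges to their average, [(-2) + (-5)]/2 = -7/2.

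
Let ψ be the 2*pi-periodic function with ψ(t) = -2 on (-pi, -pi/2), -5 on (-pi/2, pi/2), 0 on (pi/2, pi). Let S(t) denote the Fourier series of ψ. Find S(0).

ψ is continuous at t = 0 with value -5, so the series converges to -5 there.

-5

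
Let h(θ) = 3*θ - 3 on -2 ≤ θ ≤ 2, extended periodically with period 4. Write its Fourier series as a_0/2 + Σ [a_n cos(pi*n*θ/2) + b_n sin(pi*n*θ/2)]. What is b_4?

-3/pi

b_4 = 1/2 ∫_{-2}^{2} h(θ) sin(2*pi*θ) dθ.
Integrating by parts (boundary term plus one more integral), an antiderivative of (3*θ - 3) sin(2*pi*θ) is -3*θ*cos(2*pi*θ)/(2*pi) + 3*sin(2*pi*θ)/(4*pi**2) + 3*cos(2*pi*θ)/(2*pi); evaluating from -2 to 2: ∫_{-2}^{2} (3*θ - 3) sin(2*pi*θ) dθ = (-3/(2*pi)) - (9/(2*pi)) = -6/pi.
Hence b_4 = (1/2)·(-6/pi) = -3/pi.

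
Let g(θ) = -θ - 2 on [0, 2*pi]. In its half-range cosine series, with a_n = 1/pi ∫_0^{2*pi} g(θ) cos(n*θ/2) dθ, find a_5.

8/(25*pi)

a_5 = 1/pi ∫_0^{2*pi} (-θ - 2) cos(5*θ/2) dθ.
Integrating by parts (boundary term plus one more integral), an antiderivative of (-θ - 2) cos(5*θ/2) is -2*θ*sin(5*θ/2)/5 - 4*sin(5*θ/2)/5 - 4*cos(5*θ/2)/25; evaluating from 0 to 2*pi: ∫_{0}^{2*pi} (-θ - 2) cos(5*θ/2) dθ = (4/25) - (-4/25) = 8/25.
Hence a_5 = (1/pi)·(8/25) = 8/(25*pi).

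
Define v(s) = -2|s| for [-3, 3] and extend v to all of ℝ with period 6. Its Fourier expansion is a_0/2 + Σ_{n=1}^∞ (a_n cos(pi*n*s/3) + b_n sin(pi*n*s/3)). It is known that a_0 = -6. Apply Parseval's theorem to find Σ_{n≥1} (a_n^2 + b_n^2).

Parseval: a_0^2/2 + Σ_{n≥1} (a_n^2+b_n^2) = 1/3 ∫_{-3}^{3} v(s)^2 ds = 24.
Subtract a_0^2/2 = 18: Σ (a_n^2+b_n^2) = 6.

6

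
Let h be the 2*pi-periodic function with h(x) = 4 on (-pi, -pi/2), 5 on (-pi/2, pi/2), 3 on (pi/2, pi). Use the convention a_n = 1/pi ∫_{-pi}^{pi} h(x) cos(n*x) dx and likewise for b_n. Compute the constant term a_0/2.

17/4

a_0 = 1/pi ∫_{-pi}^{pi} h(x) dx = 1/pi · (17*pi/2) = 17/2.
So the constant term a_0/2 = 17/4.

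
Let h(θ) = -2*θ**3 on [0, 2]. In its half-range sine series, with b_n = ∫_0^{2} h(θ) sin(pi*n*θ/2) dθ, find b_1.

-32/pi + 192/pi**3

b_1 = ∫_0^{2} (-2*θ**3) sin(pi*θ/2) dθ.
Integrating by parts three times (tabular method), an antiderivative of (-2*θ**3) sin(pi*θ/2) is 4*θ**3*cos(pi*θ/2)/pi - 24*θ**2*sin(pi*θ/2)/pi**2 - 96*θ*cos(pi*θ/2)/pi**3 + 192*sin(pi*θ/2)/pi**4; evaluating from 0 to 2: ∫_{0}^{2} (-2*θ**3) sin(pi*θ/2) dθ = (-32/pi + 192/pi**3) - (0) = -32/pi + 192/pi**3.
Hence b_1 = -32/pi + 192/pi**3.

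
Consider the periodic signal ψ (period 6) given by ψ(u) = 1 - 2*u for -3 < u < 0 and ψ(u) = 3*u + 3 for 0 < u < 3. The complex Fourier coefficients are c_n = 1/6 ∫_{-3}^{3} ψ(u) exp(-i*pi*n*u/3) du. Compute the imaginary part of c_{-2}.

Since ψ is real-valued, Im(c_{-2}) = -1/6 ∫_{-3}^{3} ψ(u) sin(-2*pi*u/3) du = b_{2}/2.
Split the integral at the breakpoints.
Integrating by parts (boundary term plus one more integral), an antiderivative of (1 - 2*u) sin(-2*pi*u/3) is -3*u*cos(2*pi*u/3)/pi + 9*sin(2*pi*u/3)/(2*pi**2) + 3*cos(2*pi*u/3)/(2*pi); evaluating from -3 to 0: ∫_{-3}^{0} (1 - 2*u) sin(-2*pi*u/3) du = (3/(2*pi)) - (21/(2*pi)) = -9/pi.
Integrating by parts (boundary term plus one more integral), an antiderivative of (3*u + 3) sin(-2*pi*u/3) is 9*u*cos(2*pi*u/3)/(2*pi) - 27*sin(2*pi*u/3)/(4*pi**2) + 9*cos(2*pi*u/3)/(2*pi); evaluating from 0 to 3: ∫_{0}^{3} (3*u + 3) sin(-2*pi*u/3) du = (18/pi) - (9/(2*pi)) = 27/(2*pi).
So ∫_{-3}^{3} ψ(u) sin(-2*pi*u/3) du = 9/(2*pi).
Hence Im(c_{-2}) = (-1/6)·(9/(2*pi)) = -3/(4*pi).

-3/(4*pi)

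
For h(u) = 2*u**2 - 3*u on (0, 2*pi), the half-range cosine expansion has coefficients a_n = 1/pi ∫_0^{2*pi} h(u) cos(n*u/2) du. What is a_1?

a_1 = 1/pi ∫_0^{2*pi} (2*u**2 - 3*u) cos(u/2) du.
Integrating by parts twice (tabular method), an antiderivative of (2*u**2 - 3*u) cos(u/2) is 4*u**2*sin(u/2) - 6*u*sin(u/2) + 16*u*cos(u/2) - 32*sin(u/2) - 12*cos(u/2); evaluating from 0 to 2*pi: ∫_{0}^{2*pi} (2*u**2 - 3*u) cos(u/2) du = (12 - 32*pi) - (-12) = 24 - 32*pi.
Hence a_1 = (1/pi)·(24 - 32*pi) = -32 + 24/pi.

-32 + 24/pi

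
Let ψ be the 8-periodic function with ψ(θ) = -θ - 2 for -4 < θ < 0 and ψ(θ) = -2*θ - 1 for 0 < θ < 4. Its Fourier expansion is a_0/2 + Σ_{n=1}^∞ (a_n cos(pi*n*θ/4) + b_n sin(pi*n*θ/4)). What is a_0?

a_0 = 1/4 ∫_{-4}^{4} ψ(θ) dθ = 1/4 · (-20) = -5.

-5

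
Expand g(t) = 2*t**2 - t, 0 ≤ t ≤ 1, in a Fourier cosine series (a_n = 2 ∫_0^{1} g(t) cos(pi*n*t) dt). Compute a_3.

-4/(9*pi**2)

a_3 = 2 ∫_0^{1} (2*t**2 - t) cos(3*pi*t) dt.
Integrating by parts twice (tabular method), an antiderivative of (2*t**2 - t) cos(3*pi*t) is 2*t**2*sin(3*pi*t)/(3*pi) - t*sin(3*pi*t)/(3*pi) + 4*t*cos(3*pi*t)/(9*pi**2) - 4*sin(3*pi*t)/(27*pi**3) - cos(3*pi*t)/(9*pi**2); evaluating from 0 to 1: ∫_{0}^{1} (2*t**2 - t) cos(3*pi*t) dt = (-1/(3*pi**2)) - (-1/(9*pi**2)) = -2/(9*pi**2).
Hence a_3 = 2·(-2/(9*pi**2)) = -4/(9*pi**2).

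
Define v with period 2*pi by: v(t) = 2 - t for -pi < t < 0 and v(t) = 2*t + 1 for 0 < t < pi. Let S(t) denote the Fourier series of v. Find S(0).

At t = 0 the one-sided limits are v(0^-) = 2 and v(0^+) = 1.
By Dirichlet's theorem the series converges to their average, [(2) + (1)]/2 = 3/2.

3/2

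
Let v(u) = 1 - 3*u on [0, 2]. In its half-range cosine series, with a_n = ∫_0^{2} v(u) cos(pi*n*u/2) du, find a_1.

24/pi**2

a_1 = ∫_0^{2} (1 - 3*u) cos(pi*u/2) du.
Integrating by parts (boundary term plus one more integral), an antiderivative of (1 - 3*u) cos(pi*u/2) is -6*u*sin(pi*u/2)/pi + 2*sin(pi*u/2)/pi - 12*cos(pi*u/2)/pi**2; evaluating from 0 to 2: ∫_{0}^{2} (1 - 3*u) cos(pi*u/2) du = (12/pi**2) - (-12/pi**2) = 24/pi**2.
Hence a_1 = 24/pi**2.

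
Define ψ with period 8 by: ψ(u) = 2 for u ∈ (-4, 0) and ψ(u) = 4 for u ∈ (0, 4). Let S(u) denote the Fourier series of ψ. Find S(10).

u = 10 differs from u = 2 by 1 full period(s), and the series is 8-periodic.
ψ is continuous at u = 2 with value 4, so the series converges to 4 there.

4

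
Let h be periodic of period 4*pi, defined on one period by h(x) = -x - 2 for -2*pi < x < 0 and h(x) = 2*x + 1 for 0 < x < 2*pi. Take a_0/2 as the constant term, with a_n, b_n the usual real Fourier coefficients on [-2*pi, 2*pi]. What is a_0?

a_0 = (1/(2*pi)) ∫_{-2*pi}^{2*pi} h(x) dx = (1/(2*pi)) · (2*pi*(-1 + 3*pi)) = -1 + 3*pi.

-1 + 3*pi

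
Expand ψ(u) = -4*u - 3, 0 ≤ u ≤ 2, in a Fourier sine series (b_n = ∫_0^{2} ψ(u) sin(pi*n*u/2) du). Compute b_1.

b_1 = ∫_0^{2} (-4*u - 3) sin(pi*u/2) du.
Integrating by parts (boundary term plus one more integral), an antiderivative of (-4*u - 3) sin(pi*u/2) is 8*u*cos(pi*u/2)/pi - 16*sin(pi*u/2)/pi**2 + 6*cos(pi*u/2)/pi; evaluating from 0 to 2: ∫_{0}^{2} (-4*u - 3) sin(pi*u/2) du = (-22/pi) - (6/pi) = -28/pi.
Hence b_1 = -28/pi.

-28/pi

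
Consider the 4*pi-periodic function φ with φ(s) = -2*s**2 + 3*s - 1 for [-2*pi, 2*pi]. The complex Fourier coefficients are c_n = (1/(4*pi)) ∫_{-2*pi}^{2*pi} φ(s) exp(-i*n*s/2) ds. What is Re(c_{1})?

Since φ is real-valued, Re(c_{1}) = (1/(4*pi)) ∫_{-2*pi}^{2*pi} φ(s) cos(s/2) ds = a_{1}/2.
Integrating by parts twice (tabular method), an antiderivative of (-2*s**2 + 3*s - 1) cos(s/2) is -4*s**2*sin(s/2) + 6*s*sin(s/2) - 16*s*cos(s/2) + 30*sin(s/2) + 12*cos(s/2); evaluating from -2*pi to 2*pi: ∫_{-2*pi}^{2*pi} (-2*s**2 + 3*s - 1) cos(s/2) ds = (-12 + 32*pi) - (-32*pi - 12) = 64*pi.
Hence Re(c_{1}) = (1/(4*pi))·(64*pi) = 16.

16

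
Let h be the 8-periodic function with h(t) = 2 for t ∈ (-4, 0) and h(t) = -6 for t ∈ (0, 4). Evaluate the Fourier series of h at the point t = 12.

-2

t = 12 differs from t = 4 by 1 full period(s), and the series is 8-periodic.
At t = 4 the one-sided limits are h(4^-) = -6 and h(4^+) = 2.
By Dirichlet's theorem the series converges to their average, [(-6) + (2)]/2 = -2.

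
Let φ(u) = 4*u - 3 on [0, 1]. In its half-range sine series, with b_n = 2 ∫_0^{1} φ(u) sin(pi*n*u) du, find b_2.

b_2 = 2 ∫_0^{1} (4*u - 3) sin(2*pi*u) du.
Integrating by parts (boundary term plus one more integral), an antiderivative of (4*u - 3) sin(2*pi*u) is -2*u*cos(2*pi*u)/pi + sin(2*pi*u)/pi**2 + 3*cos(2*pi*u)/(2*pi); evaluating from 0 to 1: ∫_{0}^{1} (4*u - 3) sin(2*pi*u) du = (-1/(2*pi)) - (3/(2*pi)) = -2/pi.
Hence b_2 = 2·(-2/pi) = -4/pi.

-4/pi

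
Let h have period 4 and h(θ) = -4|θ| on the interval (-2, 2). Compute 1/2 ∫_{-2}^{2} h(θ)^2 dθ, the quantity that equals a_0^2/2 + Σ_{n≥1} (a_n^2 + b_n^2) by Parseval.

128/3

1/2 ∫_{-2}^{2} h(θ)^2 dθ = 1/2 · (256/3) = 128/3.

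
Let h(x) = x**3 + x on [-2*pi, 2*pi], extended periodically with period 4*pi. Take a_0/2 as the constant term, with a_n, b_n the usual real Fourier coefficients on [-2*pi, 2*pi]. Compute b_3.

b_3 = (1/(2*pi)) ∫_{-2*pi}^{2*pi} h(x) sin(3*x/2) dx.
h is odd and sin(3*x/2) is odd, so the integrand is even and b_3 = 1/pi ∫_0^{2*pi} h(x) sin(3*x/2) dx.
Integrating by parts three times (tabular method), an antiderivative of (x**3 + x) sin(3*x/2) is -2*x**3*cos(3*x/2)/3 + 4*x**2*sin(3*x/2)/3 + 10*x*cos(3*x/2)/9 - 20*sin(3*x/2)/27; evaluating from 0 to 2*pi: ∫_{0}^{2*pi} (x**3 + x) sin(3*x/2) dx = (4*pi*(-5 + 12*pi**2)/9) - (0) = 4*pi*(-5 + 12*pi**2)/9.
Hence b_3 = (1/pi)·(4*pi*(-5 + 12*pi**2)/9) = -20/9 + 16*pi**2/3.

-20/9 + 16*pi**2/3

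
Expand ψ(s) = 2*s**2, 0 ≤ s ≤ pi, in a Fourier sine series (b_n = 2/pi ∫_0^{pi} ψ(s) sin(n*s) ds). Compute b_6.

-2*pi/3

b_6 = 2/pi ∫_0^{pi} (2*s**2) sin(6*s) ds.
Integrating by parts twice (tabular method), an antiderivative of (2*s**2) sin(6*s) is -s**2*cos(6*s)/3 + s*sin(6*s)/9 + cos(6*s)/54; evaluating from 0 to pi: ∫_{0}^{pi} (2*s**2) sin(6*s) ds = (1/54 - pi**2/3) - (1/54) = -pi**2/3.
Hence b_6 = (2/pi)·(-pi**2/3) = -2*pi/3.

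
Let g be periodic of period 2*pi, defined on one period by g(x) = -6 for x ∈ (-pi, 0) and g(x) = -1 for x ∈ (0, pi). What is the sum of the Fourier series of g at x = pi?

At x = pi the one-sided limits are g(pi^-) = -1 and g(pi^+) = -6.
By Dirichlet's theorem the series converges to their average, [(-1) + (-6)]/2 = -7/2.

-7/2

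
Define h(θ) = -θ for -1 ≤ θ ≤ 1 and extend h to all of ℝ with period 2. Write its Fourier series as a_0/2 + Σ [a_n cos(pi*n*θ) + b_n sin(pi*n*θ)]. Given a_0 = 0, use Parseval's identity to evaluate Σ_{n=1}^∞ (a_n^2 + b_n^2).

Parseval: a_0^2/2 + Σ_{n≥1} (a_n^2+b_n^2) = ∫_{-1}^{1} h(θ)^2 dθ = 2/3.
Subtract a_0^2/2 = 0: Σ (a_n^2+b_n^2) = 2/3.

2/3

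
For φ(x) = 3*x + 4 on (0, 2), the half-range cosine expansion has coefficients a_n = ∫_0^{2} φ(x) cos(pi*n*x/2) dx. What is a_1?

-24/pi**2

a_1 = ∫_0^{2} (3*x + 4) cos(pi*x/2) dx.
Integrating by parts (boundary term plus one more integral), an antiderivative of (3*x + 4) cos(pi*x/2) is 6*x*sin(pi*x/2)/pi + 8*sin(pi*x/2)/pi + 12*cos(pi*x/2)/pi**2; evaluating from 0 to 2: ∫_{0}^{2} (3*x + 4) cos(pi*x/2) dx = (-12/pi**2) - (12/pi**2) = -24/pi**2.
Hence a_1 = -24/pi**2.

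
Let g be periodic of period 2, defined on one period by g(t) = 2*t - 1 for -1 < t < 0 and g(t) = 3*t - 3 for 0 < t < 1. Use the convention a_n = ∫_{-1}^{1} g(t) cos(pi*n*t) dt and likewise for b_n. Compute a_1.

-2/pi**2

a_1 = ∫_{-1}^{1} g(t) cos(pi*t) dt.
Split the integral at the breakpoints.
Integrating by parts (boundary term plus one more integral), an antiderivative of (2*t - 1) cos(pi*t) is 2*t*sin(pi*t)/pi - sin(pi*t)/pi + 2*cos(pi*t)/pi**2; evaluating from -1 to 0: ∫_{-1}^{0} (2*t - 1) cos(pi*t) dt = (2/pi**2) - (-2/pi**2) = 4/pi**2.
Integrating by parts (boundary term plus one more integral), an antiderivative of (3*t - 3) cos(pi*t) is 3*t*sin(pi*t)/pi - 3*sin(pi*t)/pi + 3*cos(pi*t)/pi**2; evaluating from 0 to 1: ∫_{0}^{1} (3*t - 3) cos(pi*t) dt = (-3/pi**2) - (3/pi**2) = -6/pi**2.
Summing the pieces gives a_1 = -2/pi**2.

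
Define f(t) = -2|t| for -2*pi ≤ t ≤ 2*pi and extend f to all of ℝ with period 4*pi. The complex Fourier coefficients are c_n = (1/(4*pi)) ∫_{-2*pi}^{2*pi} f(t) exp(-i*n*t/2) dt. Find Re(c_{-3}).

Since f is real-valued, Re(c_{-3}) = (1/(4*pi)) ∫_{-2*pi}^{2*pi} f(t) cos(-3*t/2) dt = a_{3}/2.
f is even and cos(-3*t/2) is even, so the integrand is even: ∫_{-2*pi}^{2*pi} f(t) cos(-3*t/2) dt = 2∫_0^{2*pi} f(t) cos(-3*t/2) dt.
Integrating by parts (boundary term plus one more integral), an antiderivative of (-2*t) cos(-3*t/2) is -4*t*sin(3*t/2)/3 - 8*cos(3*t/2)/9; evaluating from 0 to 2*pi: ∫_{0}^{2*pi} (-2*t) cos(-3*t/2) dt = (8/9) - (-8/9) = 16/9.
So ∫_{-2*pi}^{2*pi} f(t) cos(-3*t/2) dt = 32/9.
Hence Re(c_{-3}) = (1/(4*pi))·(32/9) = 8/(9*pi).

8/(9*pi)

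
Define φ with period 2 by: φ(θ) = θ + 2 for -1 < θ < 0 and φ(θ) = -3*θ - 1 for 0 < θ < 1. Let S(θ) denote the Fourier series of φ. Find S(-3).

θ = -3 differs from θ = 1 by -2 full period(s), and the series is 2-periodic.
At θ = 1 the one-sided limits are φ(1^-) = -4 and φ(1^+) = 1.
By Dirichlet's theorem the series converges to their average, [(-4) + (1)]/2 = -3/2.

-3/2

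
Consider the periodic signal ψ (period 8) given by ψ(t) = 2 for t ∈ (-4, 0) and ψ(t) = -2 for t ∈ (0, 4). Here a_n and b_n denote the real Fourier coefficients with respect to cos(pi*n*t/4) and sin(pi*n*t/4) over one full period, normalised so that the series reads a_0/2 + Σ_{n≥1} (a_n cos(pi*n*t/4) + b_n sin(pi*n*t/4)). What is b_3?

-8/(3*pi)

b_3 = 1/4 ∫_{-4}^{4} ψ(t) sin(3*pi*t/4) dt.
ψ is odd and sin(3*pi*t/4) is odd, so the integrand is even and b_3 = 1/2 ∫_0^{4} ψ(t) sin(3*pi*t/4) dt.
Directly, an antiderivative of (-2) sin(3*pi*t/4) is 8*cos(3*pi*t/4)/(3*pi); evaluating from 0 to 4: ∫_{0}^{4} (-2) sin(3*pi*t/4) dt = (-8/(3*pi)) - (8/(3*pi)) = -16/(3*pi).
Hence b_3 = (1/2)·(-16/(3*pi)) = -8/(3*pi).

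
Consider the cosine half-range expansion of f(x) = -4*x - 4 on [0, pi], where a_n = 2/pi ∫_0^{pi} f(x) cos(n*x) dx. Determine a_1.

16/pi

a_1 = 2/pi ∫_0^{pi} (-4*x - 4) cos(x) dx.
Integrating by parts (boundary term plus one more integral), an antiderivative of (-4*x - 4) cos(x) is -4*x*sin(x) - 4*sin(x) - 4*cos(x); evaluating from 0 to pi: ∫_{0}^{pi} (-4*x - 4) cos(x) dx = (4) - (-4) = 8.
Hence a_1 = (2/pi)·(8) = 16/pi.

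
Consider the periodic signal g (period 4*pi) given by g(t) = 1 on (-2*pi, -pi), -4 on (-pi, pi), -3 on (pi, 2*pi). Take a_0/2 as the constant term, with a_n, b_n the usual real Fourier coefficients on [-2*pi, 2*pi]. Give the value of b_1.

b_1 = (1/(2*pi)) ∫_{-2*pi}^{2*pi} g(t) sin(t/2) dt.
Split the integral at the breakpoints.
Directly, an antiderivative of (1) sin(t/2) is -2*cos(t/2); evaluating from -2*pi to -pi: ∫_{-2*pi}^{-pi} (1) sin(t/2) dt = (0) - (2) = -2.
Directly, an antiderivative of (-4) sin(t/2) is 8*cos(t/2); evaluating from -pi to pi: ∫_{-pi}^{pi} (-4) sin(t/2) dt = (0) - (0) = 0.
Directly, an antiderivative of (-3) sin(t/2) is 6*cos(t/2); evaluating from pi to 2*pi: ∫_{pi}^{2*pi} (-3) sin(t/2) dt = (-6) - (0) = -6.
Summing the pieces and multiplying by (1/(2*pi)) gives b_1 = -4/pi.

-4/pi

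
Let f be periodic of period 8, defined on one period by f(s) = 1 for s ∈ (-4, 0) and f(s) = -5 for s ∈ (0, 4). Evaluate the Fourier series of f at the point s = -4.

s = -4 differs from s = 4 by -1 full period(s), and the series is 8-periodic.
At s = 4 the one-sided limits are f(4^-) = -5 and f(4^+) = 1.
By Dirichlet's theorem the series converges to their average, [(-5) + (1)]/2 = -2.

-2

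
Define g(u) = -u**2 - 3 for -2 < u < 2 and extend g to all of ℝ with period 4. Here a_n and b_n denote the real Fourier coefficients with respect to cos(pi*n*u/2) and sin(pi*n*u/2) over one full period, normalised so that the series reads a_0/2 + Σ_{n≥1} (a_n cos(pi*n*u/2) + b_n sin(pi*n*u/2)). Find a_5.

16/(25*pi**2)

a_5 = 1/2 ∫_{-2}^{2} g(u) cos(5*pi*u/2) du.
g is even and cos(5*pi*u/2) is even, so the integrand is even and a_5 = ∫_0^{2} g(u) cos(5*pi*u/2) du.
Integrating by parts twice (tabular method), an antiderivative of (-u**2 - 3) cos(5*pi*u/2) is -2*u**2*sin(5*pi*u/2)/(5*pi) - 8*u*cos(5*pi*u/2)/(25*pi**2) - 6*sin(5*pi*u/2)/(5*pi) + 16*sin(5*pi*u/2)/(125*pi**3); evaluating from 0 to 2: ∫_{0}^{2} (-u**2 - 3) cos(5*pi*u/2) du = (16/(25*pi**2)) - (0) = 16/(25*pi**2).
Hence a_5 = 16/(25*pi**2).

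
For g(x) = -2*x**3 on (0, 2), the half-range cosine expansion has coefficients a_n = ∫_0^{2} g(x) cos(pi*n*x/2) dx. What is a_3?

32*(-4 + 9*pi**2)/(27*pi**4)

a_3 = ∫_0^{2} (-2*x**3) cos(3*pi*x/2) dx.
Integrating by parts three times (tabular method), an antiderivative of (-2*x**3) cos(3*pi*x/2) is -4*x**3*sin(3*pi*x/2)/(3*pi) - 8*x**2*cos(3*pi*x/2)/(3*pi**2) + 32*x*sin(3*pi*x/2)/(9*pi**3) + 64*cos(3*pi*x/2)/(27*pi**4); evaluating from 0 to 2: ∫_{0}^{2} (-2*x**3) cos(3*pi*x/2) dx = (32*(-2 + 9*pi**2)/(27*pi**4)) - (64/(27*pi**4)) = 32*(-4 + 9*pi**2)/(27*pi**4).
Hence a_3 = 32*(-4 + 9*pi**2)/(27*pi**4).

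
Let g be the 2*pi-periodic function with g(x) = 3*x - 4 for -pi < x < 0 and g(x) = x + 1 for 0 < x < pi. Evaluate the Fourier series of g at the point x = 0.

-3/2

At x = 0 the one-sided limits are g(0^-) = -4 and g(0^+) = 1.
By Dirichlet's theorem the series converges to their average, [(-4) + (1)]/2 = -3/2.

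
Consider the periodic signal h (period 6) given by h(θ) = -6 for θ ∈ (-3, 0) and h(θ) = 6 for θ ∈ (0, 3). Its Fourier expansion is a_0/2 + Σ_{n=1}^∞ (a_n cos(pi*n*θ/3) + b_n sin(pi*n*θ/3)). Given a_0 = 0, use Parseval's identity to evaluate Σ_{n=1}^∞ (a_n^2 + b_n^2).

Parseval: a_0^2/2 + Σ_{n≥1} (a_n^2+b_n^2) = 1/3 ∫_{-3}^{3} h(θ)^2 dθ = 72.
Subtract a_0^2/2 = 0: Σ (a_n^2+b_n^2) = 72.

72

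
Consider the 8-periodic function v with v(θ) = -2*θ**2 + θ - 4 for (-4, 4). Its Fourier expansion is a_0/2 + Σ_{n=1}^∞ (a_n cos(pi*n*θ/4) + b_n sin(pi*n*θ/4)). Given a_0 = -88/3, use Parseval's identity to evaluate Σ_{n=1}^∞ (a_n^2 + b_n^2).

8672/45

Parseval: a_0^2/2 + Σ_{n≥1} (a_n^2+b_n^2) = 1/4 ∫_{-4}^{4} v(θ)^2 dθ = 9344/15.
Subtract a_0^2/2 = 3872/9: Σ (a_n^2+b_n^2) = 8672/45.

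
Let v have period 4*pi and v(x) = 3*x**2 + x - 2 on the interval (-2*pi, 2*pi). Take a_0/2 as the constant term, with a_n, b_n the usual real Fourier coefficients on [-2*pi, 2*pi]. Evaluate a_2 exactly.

a_2 = (1/(2*pi)) ∫_{-2*pi}^{2*pi} v(x) cos(x) dx.
Integrating by parts twice (tabular method), an antiderivative of (3*x**2 + x - 2) cos(x) is 3*x**2*sin(x) + x*sin(x) + 6*x*cos(x) - 8*sin(x) + cos(x); evaluating from -2*pi to 2*pi: ∫_{-2*pi}^{2*pi} (3*x**2 + x - 2) cos(x) dx = (1 + 12*pi) - (1 - 12*pi) = 24*pi.
Hence a_2 = (1/(2*pi))·(24*pi) = 12.

12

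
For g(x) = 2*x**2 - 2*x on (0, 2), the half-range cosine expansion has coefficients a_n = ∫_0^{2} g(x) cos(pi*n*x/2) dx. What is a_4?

2/pi**2

a_4 = ∫_0^{2} (2*x**2 - 2*x) cos(2*pi*x) dx.
Integrating by parts twice (tabular method), an antiderivative of (2*x**2 - 2*x) cos(2*pi*x) is x**2*sin(2*pi*x)/pi - x*sin(2*pi*x)/pi + x*cos(2*pi*x)/pi**2 - sin(2*pi*x)/(2*pi**3) - cos(2*pi*x)/(2*pi**2); evaluating from 0 to 2: ∫_{0}^{2} (2*x**2 - 2*x) cos(2*pi*x) dx = (3/(2*pi**2)) - (-1/(2*pi**2)) = 2/pi**2.
Hence a_4 = 2/pi**2.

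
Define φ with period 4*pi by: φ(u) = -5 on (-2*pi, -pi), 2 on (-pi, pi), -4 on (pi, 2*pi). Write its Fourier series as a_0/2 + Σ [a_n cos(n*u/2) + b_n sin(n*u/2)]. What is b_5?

1/(5*pi)

b_5 = (1/(2*pi)) ∫_{-2*pi}^{2*pi} φ(u) sin(5*u/2) du.
Split the integral at the breakpoints.
Directly, an antiderivative of (-5) sin(5*u/2) is 2*cos(5*u/2); evaluating from -2*pi to -pi: ∫_{-2*pi}^{-pi} (-5) sin(5*u/2) du = (0) - (-2) = 2.
Directly, an antiderivative of (2) sin(5*u/2) is -4*cos(5*u/2)/5; evaluating from -pi to pi: ∫_{-pi}^{pi} (2) sin(5*u/2) du = (0) - (0) = 0.
Directly, an antiderivative of (-4) sin(5*u/2) is 8*cos(5*u/2)/5; evaluating from pi to 2*pi: ∫_{pi}^{2*pi} (-4) sin(5*u/2) du = (-8/5) - (0) = -8/5.
Summing the pieces and multiplying by (1/(2*pi)) gives b_5 = 1/(5*pi).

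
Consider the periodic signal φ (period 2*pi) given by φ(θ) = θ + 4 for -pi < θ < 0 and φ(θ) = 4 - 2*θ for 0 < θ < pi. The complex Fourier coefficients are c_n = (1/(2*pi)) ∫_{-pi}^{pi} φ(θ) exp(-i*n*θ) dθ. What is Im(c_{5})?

Since φ is real-valued, Im(c_{5}) = -(1/(2*pi)) ∫_{-pi}^{pi} φ(θ) sin(5*θ) dθ = -b_{5}/2.
Split the integral at the breakpoints.
Integrating by parts (boundary term plus one more integral), an antiderivative of (θ + 4) sin(5*θ) is -θ*cos(5*θ)/5 + sin(5*θ)/25 - 4*cos(5*θ)/5; evaluating from -pi to 0: ∫_{-pi}^{0} (θ + 4) sin(5*θ) dθ = (-4/5) - (4/5 - pi/5) = -8/5 + pi/5.
Integrating by parts (boundary term plus one more integral), an antiderivative of (4 - 2*θ) sin(5*θ) is 2*θ*cos(5*θ)/5 - 2*sin(5*θ)/25 - 4*cos(5*θ)/5; evaluating from 0 to pi: ∫_{0}^{pi} (4 - 2*θ) sin(5*θ) dθ = (4/5 - 2*pi/5) - (-4/5) = 8/5 - 2*pi/5.
So ∫_{-pi}^{pi} φ(θ) sin(5*θ) dθ = -pi/5.
Hence Im(c_{5}) = (-1/(2*pi))·(-pi/5) = 1/10.

1/10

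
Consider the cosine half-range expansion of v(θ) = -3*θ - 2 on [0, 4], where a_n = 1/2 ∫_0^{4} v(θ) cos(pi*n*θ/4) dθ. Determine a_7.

a_7 = 1/2 ∫_0^{4} (-3*θ - 2) cos(7*pi*θ/4) dθ.
Integrating by parts (boundary term plus one more integral), an antiderivative of (-3*θ - 2) cos(7*pi*θ/4) is -12*θ*sin(7*pi*θ/4)/(7*pi) - 8*sin(7*pi*θ/4)/(7*pi) - 48*cos(7*pi*θ/4)/(49*pi**2); evaluating from 0 to 4: ∫_{0}^{4} (-3*θ - 2) cos(7*pi*θ/4) dθ = (48/(49*pi**2)) - (-48/(49*pi**2)) = 96/(49*pi**2).
Hence a_7 = (1/2)·(96/(49*pi**2)) = 48/(49*pi**2).

48/(49*pi**2)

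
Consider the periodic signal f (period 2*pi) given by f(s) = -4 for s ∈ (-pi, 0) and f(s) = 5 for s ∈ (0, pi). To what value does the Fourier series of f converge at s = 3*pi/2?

s = 3*pi/2 differs from s = -pi/2 by 1 full period(s), and the series is 2*pi-periodic.
f is continuous at s = -pi/2 with value -4, so the series converges to -4 there.

-4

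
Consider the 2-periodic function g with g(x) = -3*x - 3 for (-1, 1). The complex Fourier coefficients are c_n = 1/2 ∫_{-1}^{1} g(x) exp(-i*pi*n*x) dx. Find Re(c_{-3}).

Since g is real-valued, Re(c_{-3}) = 1/2 ∫_{-1}^{1} g(x) cos(-3*pi*x) dx = a_{3}/2.
Integrating by parts (boundary term plus one more integral), an antiderivative of (-3*x - 3) cos(-3*pi*x) is -x*sin(3*pi*x)/pi - sin(3*pi*x)/pi - cos(3*pi*x)/(3*pi**2); evaluating from -1 to 1: ∫_{-1}^{1} (-3*x - 3) cos(-3*pi*x) dx = (1/(3*pi**2)) - (1/(3*pi**2)) = 0.
Hence Re(c_{-3}) = (1/2)·(0) = 0.

0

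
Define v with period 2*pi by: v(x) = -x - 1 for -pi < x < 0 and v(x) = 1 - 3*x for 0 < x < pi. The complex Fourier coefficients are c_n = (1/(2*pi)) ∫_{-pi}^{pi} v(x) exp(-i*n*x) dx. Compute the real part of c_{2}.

Since v is real-valued, Re(c_{2}) = (1/(2*pi)) ∫_{-pi}^{pi} v(x) cos(2*x) dx = a_{2}/2.
Split the integral at the breakpoints.
Integrating by parts (boundary term plus one more integral), an antiderivative of (-x - 1) cos(2*x) is -x*sin(2*x)/2 - sin(2*x)/2 - cos(2*x)/4; evaluating from -pi to 0: ∫_{-pi}^{0} (-x - 1) cos(2*x) dx = (-1/4) - (-1/4) = 0.
Integrating by parts (boundary term plus one more integral), an antiderivative of (1 - 3*x) cos(2*x) is -3*x*sin(2*x)/2 + sin(2*x)/2 - 3*cos(2*x)/4; evaluating from 0 to pi: ∫_{0}^{pi} (1 - 3*x) cos(2*x) dx = (-3/4) - (-3/4) = 0.
So ∫_{-pi}^{pi} v(x) cos(2*x) dx = 0.
Hence Re(c_{2}) = (1/(2*pi))·(0) = 0.

0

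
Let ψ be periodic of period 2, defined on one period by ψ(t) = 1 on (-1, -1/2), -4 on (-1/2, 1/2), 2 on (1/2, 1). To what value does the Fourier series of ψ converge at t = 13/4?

1

t = 13/4 differs from t = -3/4 by 2 full period(s), and the series is 2-periodic.
ψ is continuous at t = -3/4 with value 1, so the series converges to 1 there.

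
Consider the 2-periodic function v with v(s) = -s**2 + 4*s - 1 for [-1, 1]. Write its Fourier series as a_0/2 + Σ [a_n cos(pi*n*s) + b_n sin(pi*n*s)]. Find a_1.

a_1 = ∫_{-1}^{1} v(s) cos(pi*s) ds.
Integrating by parts twice (tabular method), an antiderivative of (-s**2 + 4*s - 1) cos(pi*s) is -s**2*sin(pi*s)/pi + 4*s*sin(pi*s)/pi - 2*s*cos(pi*s)/pi**2 - sin(pi*s)/pi + 2*sin(pi*s)/pi**3 + 4*cos(pi*s)/pi**2; evaluating from -1 to 1: ∫_{-1}^{1} (-s**2 + 4*s - 1) cos(pi*s) ds = (-2/pi**2) - (-6/pi**2) = 4/pi**2.
Hence a_1 = 4/pi**2.

4/pi**2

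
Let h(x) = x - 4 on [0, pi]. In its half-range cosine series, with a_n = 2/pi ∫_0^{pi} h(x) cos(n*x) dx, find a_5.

-4/(25*pi)

a_5 = 2/pi ∫_0^{pi} (x - 4) cos(5*x) dx.
Integrating by parts (boundary term plus one more integral), an antiderivative of (x - 4) cos(5*x) is x*sin(5*x)/5 - 4*sin(5*x)/5 + cos(5*x)/25; evaluating from 0 to pi: ∫_{0}^{pi} (x - 4) cos(5*x) dx = (-1/25) - (1/25) = -2/25.
Hence a_5 = (2/pi)·(-2/25) = -4/(25*pi).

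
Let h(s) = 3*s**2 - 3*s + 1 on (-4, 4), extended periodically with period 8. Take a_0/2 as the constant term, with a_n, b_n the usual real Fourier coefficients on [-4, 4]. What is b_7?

-24/(7*pi)

b_7 = 1/4 ∫_{-4}^{4} h(s) sin(7*pi*s/4) ds.
Integrating by parts twice (tabular method), an antiderivative of (3*s**2 - 3*s + 1) sin(7*pi*s/4) is -12*s**2*cos(7*pi*s/4)/(7*pi) + 96*s*sin(7*pi*s/4)/(49*pi**2) + 12*s*cos(7*pi*s/4)/(7*pi) - 48*sin(7*pi*s/4)/(49*pi**2) - 4*cos(7*pi*s/4)/(7*pi) + 384*cos(7*pi*s/4)/(343*pi**3); evaluating from -4 to 4: ∫_{-4}^{4} (3*s**2 - 3*s + 1) sin(7*pi*s/4) ds = (4*(-96 + 1813*pi**2)/(343*pi**3)) - (4*(-96 + 2989*pi**2)/(343*pi**3)) = -96/(7*pi).
Hence b_7 = (1/4)·(-96/(7*pi)) = -24/(7*pi).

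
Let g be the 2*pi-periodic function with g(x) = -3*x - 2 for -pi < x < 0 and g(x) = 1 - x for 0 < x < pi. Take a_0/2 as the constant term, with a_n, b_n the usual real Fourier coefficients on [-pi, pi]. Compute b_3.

-4/3 + 2/pi

b_3 = 1/pi ∫_{-pi}^{pi} g(x) sin(3*x) dx.
Split the integral at the breakpoints.
Integrating by parts (boundary term plus one more integral), an antiderivative of (-3*x - 2) sin(3*x) is x*cos(3*x) - sin(3*x)/3 + 2*cos(3*x)/3; evaluating from -pi to 0: ∫_{-pi}^{0} (-3*x - 2) sin(3*x) dx = (2/3) - (-2/3 + pi) = 4/3 - pi.
Integrating by parts (boundary term plus one more integral), an antiderivative of (1 - x) sin(3*x) is x*cos(3*x)/3 - sin(3*x)/9 - cos(3*x)/3; evaluating from 0 to pi: ∫_{0}^{pi} (1 - x) sin(3*x) dx = (1/3 - pi/3) - (-1/3) = 2/3 - pi/3.
Summing the pieces and multiplying by (1/pi) gives b_3 = -4/3 + 2/pi.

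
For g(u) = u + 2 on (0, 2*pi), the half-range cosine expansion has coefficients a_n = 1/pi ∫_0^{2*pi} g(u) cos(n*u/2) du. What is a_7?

-8/(49*pi)

a_7 = 1/pi ∫_0^{2*pi} (u + 2) cos(7*u/2) du.
Integrating by parts (boundary term plus one more integral), an antiderivative of (u + 2) cos(7*u/2) is 2*u*sin(7*u/2)/7 + 4*sin(7*u/2)/7 + 4*cos(7*u/2)/49; evaluating from 0 to 2*pi: ∫_{0}^{2*pi} (u + 2) cos(7*u/2) du = (-4/49) - (4/49) = -8/49.
Hence a_7 = (1/pi)·(-8/49) = -8/(49*pi).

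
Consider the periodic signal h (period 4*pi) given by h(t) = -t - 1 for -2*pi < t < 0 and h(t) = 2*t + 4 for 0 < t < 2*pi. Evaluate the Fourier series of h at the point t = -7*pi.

4 + 2*pi

t = -7*pi differs from t = pi by -2 full period(s), and the series is 4*pi-periodic.
h is continuous at t = pi with value 4 + 2*pi, so the series converges to 4 + 2*pi there.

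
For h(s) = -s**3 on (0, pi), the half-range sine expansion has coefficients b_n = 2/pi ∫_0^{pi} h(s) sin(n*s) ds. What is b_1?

b_1 = 2/pi ∫_0^{pi} (-s**3) sin(s) ds.
Integrating by parts three times (tabular method), an antiderivative of (-s**3) sin(s) is s**3*cos(s) - 3*s**2*sin(s) - 6*s*cos(s) + 6*sin(s); evaluating from 0 to pi: ∫_{0}^{pi} (-s**3) sin(s) ds = (pi*(6 - pi**2)) - (0) = pi*(6 - pi**2).
Hence b_1 = (2/pi)·(pi*(6 - pi**2)) = 12 - 2*pi**2.

12 - 2*pi**2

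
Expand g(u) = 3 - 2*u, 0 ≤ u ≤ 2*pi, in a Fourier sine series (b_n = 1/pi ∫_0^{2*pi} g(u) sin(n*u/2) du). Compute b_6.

b_6 = 1/pi ∫_0^{2*pi} (3 - 2*u) sin(3*u) du.
Integrating by parts (boundary term plus one more integral), an antiderivative of (3 - 2*u) sin(3*u) is 2*u*cos(3*u)/3 - 2*sin(3*u)/9 - cos(3*u); evaluating from 0 to 2*pi: ∫_{0}^{2*pi} (3 - 2*u) sin(3*u) du = (-1 + 4*pi/3) - (-1) = 4*pi/3.
Hence b_6 = (1/pi)·(4*pi/3) = 4/3.

4/3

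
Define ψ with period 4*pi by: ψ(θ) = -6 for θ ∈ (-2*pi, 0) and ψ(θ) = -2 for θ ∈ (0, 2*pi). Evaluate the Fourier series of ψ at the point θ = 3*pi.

θ = 3*pi differs from θ = -pi by 1 full period(s), and the series is 4*pi-periodic.
ψ is continuous at θ = -pi with value -6, so the series converges to -6 there.

-6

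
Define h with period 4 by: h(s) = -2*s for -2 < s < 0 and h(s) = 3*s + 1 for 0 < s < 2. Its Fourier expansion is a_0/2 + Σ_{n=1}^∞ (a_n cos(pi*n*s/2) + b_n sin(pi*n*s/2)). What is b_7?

b_7 = 1/2 ∫_{-2}^{2} h(s) sin(7*pi*s/2) ds.
Split the integral at the breakpoints.
Integrating by parts (boundary term plus one more integral), an antiderivative of (-2*s) sin(7*pi*s/2) is 4*s*cos(7*pi*s/2)/(7*pi) - 8*sin(7*pi*s/2)/(49*pi**2); evaluating from -2 to 0: ∫_{-2}^{0} (-2*s) sin(7*pi*s/2) ds = (0) - (8/(7*pi)) = -8/(7*pi).
Integrating by parts (boundary term plus one more integral), an antiderivative of (3*s + 1) sin(7*pi*s/2) is -6*s*cos(7*pi*s/2)/(7*pi) + 12*sin(7*pi*s/2)/(49*pi**2) - 2*cos(7*pi*s/2)/(7*pi); evaluating from 0 to 2: ∫_{0}^{2} (3*s + 1) sin(7*pi*s/2) ds = (2/pi) - (-2/(7*pi)) = 16/(7*pi).
Summing the pieces and multiplying by (1/2) gives b_7 = 4/(7*pi).

4/(7*pi)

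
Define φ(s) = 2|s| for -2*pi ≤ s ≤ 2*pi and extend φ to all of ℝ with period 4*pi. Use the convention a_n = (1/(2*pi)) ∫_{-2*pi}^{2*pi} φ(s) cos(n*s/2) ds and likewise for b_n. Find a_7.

-16/(49*pi)

a_7 = (1/(2*pi)) ∫_{-2*pi}^{2*pi} φ(s) cos(7*s/2) ds.
φ is even and cos(7*s/2) is even, so the integrand is even and a_7 = 1/pi ∫_0^{2*pi} φ(s) cos(7*s/2) ds.
Integrating by parts (boundary term plus one more integral), an antiderivative of (2*s) cos(7*s/2) is 4*s*sin(7*s/2)/7 + 8*cos(7*s/2)/49; evaluating from 0 to 2*pi: ∫_{0}^{2*pi} (2*s) cos(7*s/2) ds = (-8/49) - (8/49) = -16/49.
Hence a_7 = (1/pi)·(-16/49) = -16/(49*pi).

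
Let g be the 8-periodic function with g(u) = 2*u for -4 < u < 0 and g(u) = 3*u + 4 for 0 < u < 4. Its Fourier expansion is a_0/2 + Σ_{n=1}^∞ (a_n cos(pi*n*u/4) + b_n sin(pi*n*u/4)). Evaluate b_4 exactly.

-5/pi

b_4 = 1/4 ∫_{-4}^{4} g(u) sin(pi*u) du.
Split the integral at the breakpoints.
Integrating by parts (boundary term plus one more integral), an antiderivative of (2*u) sin(pi*u) is -2*u*cos(pi*u)/pi + 2*sin(pi*u)/pi**2; evaluating from -4 to 0: ∫_{-4}^{0} (2*u) sin(pi*u) du = (0) - (8/pi) = -8/pi.
Integrating by parts (boundary term plus one more integral), an antiderivative of (3*u + 4) sin(pi*u) is -3*u*cos(pi*u)/pi + 3*sin(pi*u)/pi**2 - 4*cos(pi*u)/pi; evaluating from 0 to 4: ∫_{0}^{4} (3*u + 4) sin(pi*u) du = (-16/pi) - (-4/pi) = -12/pi.
Summing the pieces and multiplying by (1/4) gives b_4 = -5/pi.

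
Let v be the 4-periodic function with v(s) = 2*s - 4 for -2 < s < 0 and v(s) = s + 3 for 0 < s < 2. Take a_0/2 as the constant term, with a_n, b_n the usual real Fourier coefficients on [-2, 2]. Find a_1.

4/pi**2

a_1 = 1/2 ∫_{-2}^{2} v(s) cos(pi*s/2) ds.
Split the integral at the breakpoints.
Integrating by parts (boundary term plus one more integral), an antiderivative of (2*s - 4) cos(pi*s/2) is 4*s*sin(pi*s/2)/pi - 8*sin(pi*s/2)/pi + 8*cos(pi*s/2)/pi**2; evaluating from -2 to 0: ∫_{-2}^{0} (2*s - 4) cos(pi*s/2) ds = (8/pi**2) - (-8/pi**2) = 16/pi**2.
Integrating by parts (boundary term plus one more integral), an antiderivative of (s + 3) cos(pi*s/2) is 2*s*sin(pi*s/2)/pi + 6*sin(pi*s/2)/pi + 4*cos(pi*s/2)/pi**2; evaluating from 0 to 2: ∫_{0}^{2} (s + 3) cos(pi*s/2) ds = (-4/pi**2) - (4/pi**2) = -8/pi**2.
Summing the pieces and multiplying by (1/2) gives a_1 = 4/pi**2.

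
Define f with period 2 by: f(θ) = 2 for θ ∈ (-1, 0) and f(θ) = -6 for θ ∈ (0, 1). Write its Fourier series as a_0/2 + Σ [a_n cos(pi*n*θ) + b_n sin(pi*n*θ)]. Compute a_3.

a_3 = ∫_{-1}^{1} f(θ) cos(3*pi*θ) dθ.
Split the integral at the breakpoints.
Directly, an antiderivative of (2) cos(3*pi*θ) is 2*sin(3*pi*θ)/(3*pi); evaluating from -1 to 0: ∫_{-1}^{0} (2) cos(3*pi*θ) dθ = (0) - (0) = 0.
Directly, an antiderivative of (-6) cos(3*pi*θ) is -2*sin(3*pi*θ)/pi; evaluating from 0 to 1: ∫_{0}^{1} (-6) cos(3*pi*θ) dθ = (0) - (0) = 0.
Summing the pieces gives a_3 = 0.

0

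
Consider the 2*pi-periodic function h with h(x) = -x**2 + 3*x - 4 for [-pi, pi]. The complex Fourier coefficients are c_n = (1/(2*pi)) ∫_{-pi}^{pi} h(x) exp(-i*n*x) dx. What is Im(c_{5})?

-3/5

Since h is real-valued, Im(c_{5}) = -(1/(2*pi)) ∫_{-pi}^{pi} h(x) sin(5*x) dx = -b_{5}/2.
Integrating by parts twice (tabular method), an antiderivative of (-x**2 + 3*x - 4) sin(5*x) is x**2*cos(5*x)/5 - 2*x*sin(5*x)/25 - 3*x*cos(5*x)/5 + 3*sin(5*x)/25 + 98*cos(5*x)/125; evaluating from -pi to pi: ∫_{-pi}^{pi} (-x**2 + 3*x - 4) sin(5*x) dx = (-pi**2/5 - 98/125 + 3*pi/5) - (-pi**2/5 - 3*pi/5 - 98/125) = 6*pi/5.
Hence Im(c_{5}) = (-1/(2*pi))·(6*pi/5) = -3/5.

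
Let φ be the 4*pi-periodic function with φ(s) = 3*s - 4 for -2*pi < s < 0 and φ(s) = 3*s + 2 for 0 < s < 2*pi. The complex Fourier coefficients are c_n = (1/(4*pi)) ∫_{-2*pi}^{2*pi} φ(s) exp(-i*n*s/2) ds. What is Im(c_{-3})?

2/pi + 2

Since φ is real-valued, Im(c_{-3}) = -(1/(4*pi)) ∫_{-2*pi}^{2*pi} φ(s) sin(-3*s/2) ds = b_{3}/2.
Split the integral at the breakpoints.
Integrating by parts (boundary term plus one more integral), an antiderivative of (3*s - 4) sin(-3*s/2) is 2*s*cos(3*s/2) - 4*sin(3*s/2)/3 - 8*cos(3*s/2)/3; evaluating from -2*pi to 0: ∫_{-2*pi}^{0} (3*s - 4) sin(-3*s/2) ds = (-8/3) - (8/3 + 4*pi) = -4*pi - 16/3.
Integrating by parts (boundary term plus one more integral), an antiderivative of (3*s + 2) sin(-3*s/2) is 2*s*cos(3*s/2) - 4*sin(3*s/2)/3 + 4*cos(3*s/2)/3; evaluating from 0 to 2*pi: ∫_{0}^{2*pi} (3*s + 2) sin(-3*s/2) ds = (-4*pi - 4/3) - (4/3) = -4*pi - 8/3.
So ∫_{-2*pi}^{2*pi} φ(s) sin(-3*s/2) ds = -8*pi - 8.
Hence Im(c_{-3}) = (-1/(4*pi))·(-8*pi - 8) = 2/pi + 2.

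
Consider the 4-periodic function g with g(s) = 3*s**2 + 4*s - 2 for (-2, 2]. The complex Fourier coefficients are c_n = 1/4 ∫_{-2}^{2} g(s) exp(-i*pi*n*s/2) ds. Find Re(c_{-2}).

Since g is real-valued, Re(c_{-2}) = 1/4 ∫_{-2}^{2} g(s) cos(-pi*s) ds = a_{2}/2.
Integrating by parts twice (tabular method), an antiderivative of (3*s**2 + 4*s - 2) cos(-pi*s) is 3*s**2*sin(pi*s)/pi + 4*s*sin(pi*s)/pi + 6*s*cos(pi*s)/pi**2 - 2*sin(pi*s)/pi - 6*sin(pi*s)/pi**3 + 4*cos(pi*s)/pi**2; evaluating from -2 to 2: ∫_{-2}^{2} (3*s**2 + 4*s - 2) cos(-pi*s) ds = (16/pi**2) - (-8/pi**2) = 24/pi**2.
Hence Re(c_{-2}) = (1/4)·(24/pi**2) = 6/pi**2.

6/pi**2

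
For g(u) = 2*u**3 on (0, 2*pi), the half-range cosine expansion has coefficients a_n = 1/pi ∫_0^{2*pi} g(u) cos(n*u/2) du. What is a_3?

32*(4 - 9*pi**2)/(27*pi)

a_3 = 1/pi ∫_0^{2*pi} (2*u**3) cos(3*u/2) du.
Integrating by parts three times (tabular method), an antiderivative of (2*u**3) cos(3*u/2) is 4*u**3*sin(3*u/2)/3 + 8*u**2*cos(3*u/2)/3 - 32*u*sin(3*u/2)/9 - 64*cos(3*u/2)/27; evaluating from 0 to 2*pi: ∫_{0}^{2*pi} (2*u**3) cos(3*u/2) du = (64/27 - 32*pi**2/3) - (-64/27) = 128/27 - 32*pi**2/3.
Hence a_3 = (1/pi)·(128/27 - 32*pi**2/3) = 32*(4 - 9*pi**2)/(27*pi).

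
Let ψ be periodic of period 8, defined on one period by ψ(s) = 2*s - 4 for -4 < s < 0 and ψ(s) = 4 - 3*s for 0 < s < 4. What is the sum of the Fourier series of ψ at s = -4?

At s = -4 the one-sided limits are ψ(-4^-) = -8 and ψ(-4^+) = -12.
By Dirichlet's theorem the series converges to their average, [(-8) + (-12)]/2 = -10.

-10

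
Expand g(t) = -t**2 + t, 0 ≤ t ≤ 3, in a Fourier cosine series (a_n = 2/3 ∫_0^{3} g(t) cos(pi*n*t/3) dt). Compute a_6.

a_6 = 2/3 ∫_0^{3} (-t**2 + t) cos(2*pi*t) dt.
Integrating by parts twice (tabular method), an antiderivative of (-t**2 + t) cos(2*pi*t) is -t**2*sin(2*pi*t)/(2*pi) + t*sin(2*pi*t)/(2*pi) - t*cos(2*pi*t)/(2*pi**2) + sin(2*pi*t)/(4*pi**3) + cos(2*pi*t)/(4*pi**2); evaluating from 0 to 3: ∫_{0}^{3} (-t**2 + t) cos(2*pi*t) dt = (-5/(4*pi**2)) - (1/(4*pi**2)) = -3/(2*pi**2).
Hence a_6 = (2/3)·(-3/(2*pi**2)) = -1/pi**2.

-1/pi**2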